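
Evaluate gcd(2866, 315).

gcd(2866, 315) = 1  (2866 = 9*315 + 31, 315 = 10*31 + 5, 31 = 6*5 + 1, 5 = 5*1).

1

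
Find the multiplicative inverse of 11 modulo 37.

27

gcd(37, 11):
  37 = 3·11 + 4
  11 = 2·4 + 3
  4 = 1·3 + 1
  3 = 3·1
so gcd(37, 11) = 1.
Back-substitute for Bézout coefficients:
  1 = 4 - 1·3
  ... = 11·(-10) + 37·(3)
So 11·-10 ≡ 1 (mod 37), and -10 mod 37 = 27.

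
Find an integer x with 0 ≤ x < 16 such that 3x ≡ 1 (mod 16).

gcd(16, 3) = 1.
By Bézout, 3×(-5) + 16×(1) = 1.
So 3×-5 ≡ 1 (mod 16), and -5 mod 16 = 11.

11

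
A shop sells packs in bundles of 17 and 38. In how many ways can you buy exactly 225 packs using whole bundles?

1

Need nonnegative integers with 17j + 38k = 225.
gcd(17, 38) = 1, and 17·(9) + 38·(-4) = 1.
So (j₀, k₀) = (2025, -900); general j = 2025 + 38t, k = -900 - 17t.
j ≥ 0 ⇒ t ≥ -53; k ≥ 0 ⇒ t ≤ -53. That's 1 value of t.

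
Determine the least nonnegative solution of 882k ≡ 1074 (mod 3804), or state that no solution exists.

329

gcd(3804, 882) = 6.
6 divides 1074, so solutions exist.
By Bézout, 882*(-69) + 3804*(16) = 6.
So 882*(-69) ≡ 6 (mod 3804); multiply by 179: k ≡ -12351 (mod 634).
Smallest nonnegative: k = -12351 mod 634 = 329.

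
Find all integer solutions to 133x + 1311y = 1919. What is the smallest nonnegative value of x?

gcd(1311, 133) = 19  (1311 = 9·133 + 114, 133 = 1·114 + 19, 114 = 6·19).
19 divides 1919, so solutions exist.
Back-substituting, 133·(10) + 1311·(-1) = 19.
Scale by 1919/19 = 101: (x₀, y₀) = (1010, -101).
General solution: x = 1010 + 69t, y = -101 - 7t for integer t.
x ≥ 0: smallest is 1010 mod 69 = 44 (at t = -14), with y = -3.

44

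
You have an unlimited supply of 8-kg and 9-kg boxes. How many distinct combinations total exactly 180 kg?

Need nonnegative integers with 8j + 9k = 180.
gcd(8, 9) = 1, and 8·(-1) + 9·(1) = 1.
So (j₀, k₀) = (-180, 180); general j = -180 + 9t, k = 180 - 8t.
j ≥ 0 ⇒ t ≥ 20; k ≥ 0 ⇒ t ≤ 22. That's 3 values of t.

3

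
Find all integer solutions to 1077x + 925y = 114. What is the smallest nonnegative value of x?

gcd(1077, 925):
  1077 = 1×925 + 152
  925 = 6×152 + 13
  152 = 11×13 + 9
  13 = 1×9 + 4
  9 = 2×4 + 1
  4 = 4×1
so gcd(1077, 925) = 1.
1 divides 114, so solutions exist.
Back-substitute for Bézout coefficients:
  1 = 9 - 2×4
  ... = 1077×(213) + 925×(-248)
Scale by 114/1 = 114: (x₀, y₀) = (24282, -28272).
General solution: x = 24282 + 925t, y = -28272 - 1077t for integer t.
x ≥ 0: smallest is 24282 mod 925 = 232 (at t = -26), with y = -270.

232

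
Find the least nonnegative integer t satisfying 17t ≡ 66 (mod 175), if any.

gcd(175, 17) = 1.
1 divides 66, so solutions exist.
By Bézout, 17·(-72) + 175·(7) = 1.
So 17·(-72) ≡ 1 (mod 175); multiply by 66: t ≡ -4752 (mod 175).
Smallest nonnegative: t = -4752 mod 175 = 148.

148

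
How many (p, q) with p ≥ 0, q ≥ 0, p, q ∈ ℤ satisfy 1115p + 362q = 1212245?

3

gcd(1115, 362) = 1.
By Bézout, 1115·(25) + 362·(-77) = 1.
One solution: (209, 2705).
General: p = 209 + 362t, q = 2705 - 1115t.
p ≥ 0 ⇒ t ≥ 0; q ≥ 0 ⇒ t ≤ 2. So t ∈ [0, 2]: 3 solutions.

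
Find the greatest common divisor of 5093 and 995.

1

gcd(5093, 995):
  5093 = 5*995 + 118
  995 = 8*118 + 51
  118 = 2*51 + 16
  51 = 3*16 + 3
  16 = 5*3 + 1
  3 = 3*1
so gcd(5093, 995) = 1.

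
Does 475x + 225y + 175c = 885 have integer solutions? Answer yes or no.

no

gcd(475, 225) = 25  (475 = 2*225 + 25, 225 = 9*25).
gcd(25, 175) = 25.
25 does not divide 885 (remainder 10), so no integer solutions.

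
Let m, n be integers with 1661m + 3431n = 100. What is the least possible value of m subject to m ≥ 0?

gcd(3431, 1661) = 1  (3431 = 2×1661 + 109, 1661 = 15×109 + 26, 109 = 4×26 + 5, 26 = 5×5 + 1, 5 = 5×1).
1 divides 100, so solutions exist.
Back-substituting, 1661×(661) + 3431×(-320) = 1.
Scale by 100/1 = 100: (m₀, n₀) = (66100, -32000).
General solution: m = 66100 + 3431t, n = -32000 - 1661t for integer t.
m ≥ 0: smallest is 66100 mod 3431 = 911 (at t = -19), with n = -441.

911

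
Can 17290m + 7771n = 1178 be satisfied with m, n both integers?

yes

gcd(17290, 7771) = 19.
19 divides 1178, so integer solutions exist.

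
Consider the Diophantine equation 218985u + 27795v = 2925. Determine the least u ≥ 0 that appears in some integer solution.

gcd(218985, 27795) = 15.
15 divides 2925, so solutions exist.
By Bézout, 218985·(140) + 27795·(-1103) = 15.
Scale by 2925/15 = 195: (u₀, v₀) = (27300, -215085).
General solution: u = 27300 + 1853t, v = -215085 - 14599t for integer t.
u ≥ 0: smallest is 27300 mod 1853 = 1358 (at t = -14), with v = -10699.

1358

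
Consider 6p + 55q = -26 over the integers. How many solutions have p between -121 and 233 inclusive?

gcd(55, 6) = 1.
By Bézout, 6*(-9) + 55*(1) = 1.
Particular solution: (14, -2).
General solution: p = 14 + 55t, q = -2 - 6t for integer t.
-121 ≤ 14 + 55t ≤ 233 gives t ∈ [-2, 3], which is 6 values.

6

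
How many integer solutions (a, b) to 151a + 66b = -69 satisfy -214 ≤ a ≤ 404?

9

gcd(151, 66) = 1  (151 = 2×66 + 19, 66 = 3×19 + 9, 19 = 2×9 + 1, 9 = 9×1).
Back-substituting, 151×(7) + 66×(-16) = 1.
Scale by -69: particular solution (-483, 1104); reduce a mod 66: (45, -104).
General solution: a = 45 + 66t, b = -104 - 151t for integer t.
-214 ≤ 45 + 66t ≤ 404 gives t ∈ [-3, 5], which is 9 values.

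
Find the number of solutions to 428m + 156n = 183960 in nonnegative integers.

gcd(428, 156) = 4  (428 = 2*156 + 116, 156 = 1*116 + 40, 116 = 2*40 + 36, 40 = 1*36 + 4, 36 = 9*4).
Back-substituting, 428*(-4) + 156*(11) = 4.
Scale by 45990: one solution is (-183960, 505890). Reduce m mod 39: (3, 1171).
General: m = 3 + 39t, n = 1171 - 107t.
m ≥ 0 ⇒ t ≥ 0; n ≥ 0 ⇒ t ≤ 10. So t ∈ [0, 10]: 11 solutions.

11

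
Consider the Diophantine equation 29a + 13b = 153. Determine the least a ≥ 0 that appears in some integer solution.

gcd(29, 13) = 1  (29 = 2×13 + 3, 13 = 4×3 + 1, 3 = 3×1).
1 divides 153, so solutions exist.
Back-substituting, 29×(-4) + 13×(9) = 1.
Scale by 153/1 = 153: (a₀, b₀) = (-612, 1377).
General solution: a = -612 + 13t, b = 1377 - 29t for integer t.
a ≥ 0: smallest is -612 mod 13 = 12 (at t = 48), with b = -15.

12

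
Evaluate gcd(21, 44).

1

gcd(44, 21) = 1  (44 = 2×21 + 2, 21 = 10×2 + 1, 2 = 2×1).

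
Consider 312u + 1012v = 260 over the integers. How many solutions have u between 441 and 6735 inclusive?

25

gcd(1012, 312) = 4.
By Bézout, 312·(-120) + 1012·(37) = 4.
Particular solution: (43, -13).
General solution: u = 43 + 253t, v = -13 - 78t for integer t.
441 ≤ 43 + 253t ≤ 6735 gives t ∈ [2, 26], which is 25 values.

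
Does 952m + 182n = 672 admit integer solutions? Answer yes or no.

yes

gcd(952, 182) = 14  (952 = 5*182 + 42, 182 = 4*42 + 14, 42 = 3*14).
14 divides 672, so integer solutions exist.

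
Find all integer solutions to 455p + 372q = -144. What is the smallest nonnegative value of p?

gcd(455, 372) = 1  (455 = 1×372 + 83, 372 = 4×83 + 40, 83 = 2×40 + 3, 40 = 13×3 + 1, 3 = 3×1).
1 divides -144, so solutions exist.
Back-substituting, 455×(-121) + 372×(148) = 1.
Scale by -144/1 = -144: (p₀, q₀) = (17424, -21312).
General solution: p = 17424 + 372t, q = -21312 - 455t for integer t.
p ≥ 0: smallest is 17424 mod 372 = 312 (at t = -46), with q = -382.

312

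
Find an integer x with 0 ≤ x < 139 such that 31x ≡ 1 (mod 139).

9

gcd(139, 31) = 1.
By Bézout, 31×(9) + 139×(-2) = 1.
So 31×9 ≡ 1 (mod 139), and 9 mod 139 = 9.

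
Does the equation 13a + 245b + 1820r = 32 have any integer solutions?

yes

gcd(245, 13):
  245 = 18·13 + 11
  13 = 1·11 + 2
  11 = 5·2 + 1
  2 = 2·1
so gcd(245, 13) = 1.
gcd(1, 1820) = 1.
1 divides 32, so integer solutions exist.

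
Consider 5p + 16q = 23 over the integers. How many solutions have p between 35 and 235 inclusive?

13

gcd(16, 5):
  16 = 3*5 + 1
  5 = 5*1
so gcd(16, 5) = 1.
Back-substitute for Bézout coefficients:
  1 = 16 - 3*5
  ... = 5*(-3) + 16*(1)
Scale by 23: particular solution (-69, 23); reduce p mod 16: (11, -2).
General solution: p = 11 + 16t, q = -2 - 5t for integer t.
35 ≤ 11 + 16t ≤ 235 gives t ∈ [2, 14], which is 13 values.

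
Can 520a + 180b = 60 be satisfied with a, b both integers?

gcd(520, 180):
  520 = 2×180 + 160
  180 = 1×160 + 20
  160 = 8×20
so gcd(520, 180) = 20.
20 divides 60, so integer solutions exist.

yes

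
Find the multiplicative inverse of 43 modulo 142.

109

gcd(142, 43):
  142 = 3·43 + 13
  43 = 3·13 + 4
  13 = 3·4 + 1
  4 = 4·1
so gcd(142, 43) = 1.
Back-substitute for Bézout coefficients:
  1 = 13 - 3·4
  ... = 43·(-33) + 142·(10)
So 43·-33 ≡ 1 (mod 142), and -33 mod 142 = 109.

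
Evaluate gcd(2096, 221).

gcd(2096, 221) = 1  (2096 = 9*221 + 107, 221 = 2*107 + 7, 107 = 15*7 + 2, 7 = 3*2 + 1, 2 = 2*1).

1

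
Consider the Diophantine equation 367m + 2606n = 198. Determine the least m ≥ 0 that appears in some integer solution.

gcd(2606, 367) = 1.
1 divides 198, so solutions exist.
By Bézout, 367*(845) + 2606*(-119) = 1.
Scale by 198/1 = 198: (m₀, n₀) = (167310, -23562).
General solution: m = 167310 + 2606t, n = -23562 - 367t for integer t.
m ≥ 0: smallest is 167310 mod 2606 = 526 (at t = -64), with n = -74.

526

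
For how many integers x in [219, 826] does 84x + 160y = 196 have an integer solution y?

gcd(160, 84) = 4  (160 = 1*84 + 76, 84 = 1*76 + 8, 76 = 9*8 + 4, 8 = 2*4).
Back-substituting, 84*(-19) + 160*(10) = 4.
Scale by 49: particular solution (-931, 490); reduce x mod 40: (29, -14).
General solution: x = 29 + 40t, y = -14 - 21t for integer t.
219 ≤ 29 + 40t ≤ 826 gives t ∈ [5, 19], which is 15 values.

15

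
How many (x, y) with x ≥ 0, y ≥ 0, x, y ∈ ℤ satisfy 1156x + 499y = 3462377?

6

gcd(1156, 499) = 1.
By Bézout, 1156*(-60) + 499*(139) = 1.
One solution: (62, 6795).
General: x = 62 + 499t, y = 6795 - 1156t.
x ≥ 0 ⇒ t ≥ 0; y ≥ 0 ⇒ t ≤ 5. So t ∈ [0, 5]: 6 solutions.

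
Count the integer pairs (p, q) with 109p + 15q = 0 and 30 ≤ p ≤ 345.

22

gcd(109, 15) = 1  (109 = 7·15 + 4, 15 = 3·4 + 3, 4 = 1·3 + 1, 3 = 3·1).
Back-substituting, 109·(4) + 15·(-29) = 1.
Scale by 0: particular solution (0, 0); reduce p mod 15: (0, 0).
General solution: p = 0 + 15t, q = 0 - 109t for integer t.
30 ≤ 0 + 15t ≤ 345 gives t ∈ [2, 23], which is 22 values.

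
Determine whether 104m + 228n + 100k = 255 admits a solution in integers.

gcd(228, 104):
  228 = 2*104 + 20
  104 = 5*20 + 4
  20 = 5*4
so gcd(228, 104) = 4.
gcd(4, 100) = 4.
4 does not divide 255 (remainder 3), so no integer solutions.

no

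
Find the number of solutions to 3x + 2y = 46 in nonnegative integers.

gcd(3, 2):
  3 = 1·2 + 1
  2 = 2·1
so gcd(3, 2) = 1.
Back-substitute for Bézout coefficients:
  1 = 3 - 1·2
  ... = 3·(1) + 2·(-1)
Scale by 46: one solution is (46, -46). Reduce x mod 2: (0, 23).
General: x = 0 + 2t, y = 23 - 3t.
x ≥ 0 ⇒ t ≥ 0; y ≥ 0 ⇒ t ≤ 7. So t ∈ [0, 7]: 8 solutions.

8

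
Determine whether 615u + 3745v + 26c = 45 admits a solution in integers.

gcd(3745, 615) = 5  (3745 = 6×615 + 55, 615 = 11×55 + 10, 55 = 5×10 + 5, 10 = 2×5).
gcd(5, 26) = 1.
1 divides 45, so integer solutions exist.

yes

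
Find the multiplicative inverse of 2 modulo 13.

gcd(13, 2):
  13 = 6×2 + 1
  2 = 2×1
so gcd(13, 2) = 1.
Back-substitute for Bézout coefficients:
  1 = 13 - 6×2
  ... = 2×(-6) + 13×(1)
So 2×-6 ≡ 1 (mod 13), and -6 mod 13 = 7.

7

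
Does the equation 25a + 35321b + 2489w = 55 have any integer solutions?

gcd(35321, 25):
  35321 = 1412*25 + 21
  25 = 1*21 + 4
  21 = 5*4 + 1
  4 = 4*1
so gcd(35321, 25) = 1.
gcd(1, 2489) = 1.
1 divides 55, so integer solutions exist.

yes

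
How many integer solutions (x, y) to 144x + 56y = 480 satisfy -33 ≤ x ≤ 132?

gcd(144, 56):
  144 = 2×56 + 32
  56 = 1×32 + 24
  32 = 1×24 + 8
  24 = 3×8
so gcd(144, 56) = 8.
Back-substitute for Bézout coefficients:
  8 = 32 - 1×24
  ... = 144×(2) + 56×(-5)
Scale by 60: particular solution (120, -300); reduce x mod 7: (1, 6).
General solution: x = 1 + 7t, y = 6 - 18t for integer t.
-33 ≤ 1 + 7t ≤ 132 gives t ∈ [-4, 18], which is 23 values.

23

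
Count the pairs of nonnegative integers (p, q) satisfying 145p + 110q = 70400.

23

gcd(145, 110) = 5  (145 = 1·110 + 35, 110 = 3·35 + 5, 35 = 7·5).
Back-substituting, 145·(-3) + 110·(4) = 5.
Scale by 14080: one solution is (-42240, 56320). Reduce p mod 22: (0, 640).
General: p = 0 + 22t, q = 640 - 29t.
p ≥ 0 ⇒ t ≥ 0; q ≥ 0 ⇒ t ≤ 22. So t ∈ [0, 22]: 23 solutions.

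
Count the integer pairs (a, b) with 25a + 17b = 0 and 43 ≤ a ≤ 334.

17

gcd(25, 17):
  25 = 1×17 + 8
  17 = 2×8 + 1
  8 = 8×1
so gcd(25, 17) = 1.
Back-substitute for Bézout coefficients:
  1 = 17 - 2×8
  ... = 25×(-2) + 17×(3)
Scale by 0: particular solution (0, 0); reduce a mod 17: (0, 0).
General solution: a = 0 + 17t, b = 0 - 25t for integer t.
43 ≤ 0 + 17t ≤ 334 gives t ∈ [3, 19], which is 17 values.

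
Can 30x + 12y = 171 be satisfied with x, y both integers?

no

gcd(30, 12) = 6  (30 = 2×12 + 6, 12 = 2×6).
6 does not divide 171 (remainder 3), so no integer solutions.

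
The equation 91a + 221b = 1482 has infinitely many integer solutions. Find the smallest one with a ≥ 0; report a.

gcd(221, 91):
  221 = 2·91 + 39
  91 = 2·39 + 13
  39 = 3·13
so gcd(221, 91) = 13.
13 divides 1482, so solutions exist.
Back-substitute for Bézout coefficients:
  13 = 91 - 2·39
  ... = 91·(5) + 221·(-2)
Scale by 1482/13 = 114: (a₀, b₀) = (570, -228).
General solution: a = 570 + 17t, b = -228 - 7t for integer t.
a ≥ 0: smallest is 570 mod 17 = 9 (at t = -33), with b = 3.

9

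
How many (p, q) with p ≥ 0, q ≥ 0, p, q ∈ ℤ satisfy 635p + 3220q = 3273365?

8

gcd(3220, 635):
  3220 = 5·635 + 45
  635 = 14·45 + 5
  45 = 9·5
so gcd(3220, 635) = 5.
Back-substitute for Bézout coefficients:
  5 = 635 - 14·45
  ... = 635·(71) + 3220·(-14)
Scale by 654673: one solution is (46481783, -9165422). Reduce p mod 644: (439, 930).
General: p = 439 + 644t, q = 930 - 127t.
p ≥ 0 ⇒ t ≥ 0; q ≥ 0 ⇒ t ≤ 7. So t ∈ [0, 7]: 8 solutions.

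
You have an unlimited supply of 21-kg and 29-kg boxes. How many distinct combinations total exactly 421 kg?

Need nonnegative integers with 21j + 29k = 421.
gcd(21, 29) = 1, and 21·(-11) + 29·(8) = 1.
So (j₀, k₀) = (-4631, 3368); general j = -4631 + 29t, k = 3368 - 21t.
j ≥ 0 ⇒ t ≥ 160; k ≥ 0 ⇒ t ≤ 160. That's 1 value of t.

1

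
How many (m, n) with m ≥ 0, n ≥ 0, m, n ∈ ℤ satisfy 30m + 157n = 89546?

19

gcd(157, 30) = 1  (157 = 5×30 + 7, 30 = 4×7 + 2, 7 = 3×2 + 1, 2 = 2×1).
Back-substituting, 30×(-68) + 157×(13) = 1.
Scale by 89546: one solution is (-6089128, 1164098). Reduce m mod 157: (117, 548).
General: m = 117 + 157t, n = 548 - 30t.
m ≥ 0 ⇒ t ≥ 0; n ≥ 0 ⇒ t ≤ 18. So t ∈ [0, 18]: 19 solutions.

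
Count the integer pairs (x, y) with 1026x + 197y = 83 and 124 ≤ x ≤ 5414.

27

gcd(1026, 197) = 1  (1026 = 5·197 + 41, 197 = 4·41 + 33, 41 = 1·33 + 8, 33 = 4·8 + 1, 8 = 8·1).
Back-substituting, 1026·(-24) + 197·(125) = 1.
Scale by 83: particular solution (-1992, 10375); reduce x mod 197: (175, -911).
General solution: x = 175 + 197t, y = -911 - 1026t for integer t.
124 ≤ 175 + 197t ≤ 5414 gives t ∈ [0, 26], which is 27 values.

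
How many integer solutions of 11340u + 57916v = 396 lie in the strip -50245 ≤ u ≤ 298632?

gcd(57916, 11340) = 4.
By Bézout, 11340*(2048) + 57916*(-401) = 4.
Particular solution: (46, -9).
General solution: u = 46 + 14479t, v = -9 - 2835t for integer t.
-50245 ≤ 46 + 14479t ≤ 298632 gives t ∈ [-3, 20], which is 24 values.

24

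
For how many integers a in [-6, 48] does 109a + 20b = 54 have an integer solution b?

gcd(109, 20):
  109 = 5×20 + 9
  20 = 2×9 + 2
  9 = 4×2 + 1
  2 = 2×1
so gcd(109, 20) = 1.
Back-substitute for Bézout coefficients:
  1 = 9 - 4×2
  ... = 109×(9) + 20×(-49)
Scale by 54: particular solution (486, -2646); reduce a mod 20: (6, -30).
General solution: a = 6 + 20t, b = -30 - 109t for integer t.
-6 ≤ 6 + 20t ≤ 48 gives t ∈ [0, 2], which is 3 values.

3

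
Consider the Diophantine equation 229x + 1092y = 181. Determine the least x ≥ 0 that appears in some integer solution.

697

gcd(1092, 229):
  1092 = 4*229 + 176
  229 = 1*176 + 53
  176 = 3*53 + 17
  53 = 3*17 + 2
  17 = 8*2 + 1
  2 = 2*1
so gcd(1092, 229) = 1.
1 divides 181, so solutions exist.
Back-substitute for Bézout coefficients:
  1 = 17 - 8*2
  ... = 229*(-515) + 1092*(108)
Scale by 181/1 = 181: (x₀, y₀) = (-93215, 19548).
General solution: x = -93215 + 1092t, y = 19548 - 229t for integer t.
x ≥ 0: smallest is -93215 mod 1092 = 697 (at t = 86), with y = -146.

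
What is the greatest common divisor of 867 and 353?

1

gcd(867, 353):
  867 = 2·353 + 161
  353 = 2·161 + 31
  161 = 5·31 + 6
  31 = 5·6 + 1
  6 = 6·1
so gcd(867, 353) = 1.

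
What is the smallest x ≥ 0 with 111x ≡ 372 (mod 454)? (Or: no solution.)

gcd(454, 111) = 1.
1 divides 372, so solutions exist.
By Bézout, 111·(45) + 454·(-11) = 1.
So 111·(45) ≡ 1 (mod 454); multiply by 372: x ≡ 16740 (mod 454).
Smallest nonnegative: x = 16740 mod 454 = 396.

396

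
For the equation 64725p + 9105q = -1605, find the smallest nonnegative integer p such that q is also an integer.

541

gcd(64725, 9105) = 15.
15 divides -1605, so solutions exist.
By Bézout, 64725*(46) + 9105*(-327) = 15.
Scale by -1605/15 = -107: (p₀, q₀) = (-4922, 34989).
General solution: p = -4922 + 607t, q = 34989 - 4315t for integer t.
p ≥ 0: smallest is -4922 mod 607 = 541 (at t = 9), with q = -3846.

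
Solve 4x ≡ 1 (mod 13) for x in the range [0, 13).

gcd(13, 4) = 1  (13 = 3·4 + 1, 4 = 4·1).
Back-substituting, 4·(-3) + 13·(1) = 1.
So 4·-3 ≡ 1 (mod 13), and -3 mod 13 = 10.

10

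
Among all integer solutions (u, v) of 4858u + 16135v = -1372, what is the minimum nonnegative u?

gcd(16135, 4858):
  16135 = 3·4858 + 1561
  4858 = 3·1561 + 175
  1561 = 8·175 + 161
  175 = 1·161 + 14
  161 = 11·14 + 7
  14 = 2·7
so gcd(16135, 4858) = 7.
7 divides -1372, so solutions exist.
Back-substitute for Bézout coefficients:
  7 = 161 - 11·14
  ... = 4858·(-1106) + 16135·(333)
Scale by -1372/7 = -196: (u₀, v₀) = (216776, -65268).
General solution: u = 216776 + 2305t, v = -65268 - 694t for integer t.
u ≥ 0: smallest is 216776 mod 2305 = 106 (at t = -94), with v = -32.

106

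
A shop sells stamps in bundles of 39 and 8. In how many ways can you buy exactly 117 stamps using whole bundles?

1

Need nonnegative integers with 39j + 8k = 117.
gcd(39, 8) = 1, and 39·(-1) + 8·(5) = 1.
So (j₀, k₀) = (-117, 585); general j = -117 + 8t, k = 585 - 39t.
j ≥ 0 ⇒ t ≥ 15; k ≥ 0 ⇒ t ≤ 15. That's 1 value of t.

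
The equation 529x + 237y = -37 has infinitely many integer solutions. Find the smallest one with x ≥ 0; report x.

gcd(529, 237) = 1.
1 divides -37, so solutions exist.
By Bézout, 529·(-56) + 237·(125) = 1.
Scale by -37/1 = -37: (x₀, y₀) = (2072, -4625).
General solution: x = 2072 + 237t, y = -4625 - 529t for integer t.
x ≥ 0: smallest is 2072 mod 237 = 176 (at t = -8), with y = -393.

176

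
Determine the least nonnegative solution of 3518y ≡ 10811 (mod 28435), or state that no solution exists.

gcd(28435, 3518):
  28435 = 8*3518 + 291
  3518 = 12*291 + 26
  291 = 11*26 + 5
  26 = 5*5 + 1
  5 = 5*1
so gcd(28435, 3518) = 1.
1 divides 10811, so solutions exist.
Back-substitute for Bézout coefficients:
  1 = 26 - 5*5
  ... = 3518*(5472) + 28435*(-677)
So 3518*(5472) ≡ 1 (mod 28435); multiply by 10811: y ≡ 59157792 (mod 28435).
Smallest nonnegative: y = 59157792 mod 28435 = 12992.

12992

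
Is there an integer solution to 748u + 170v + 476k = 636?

gcd(748, 170):
  748 = 4*170 + 68
  170 = 2*68 + 34
  68 = 2*34
so gcd(748, 170) = 34.
gcd(34, 476) = 34.
34 does not divide 636 (remainder 24), so no integer solutions.

no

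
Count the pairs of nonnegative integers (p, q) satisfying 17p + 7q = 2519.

gcd(17, 7) = 1.
By Bézout, 17*(-2) + 7*(5) = 1.
One solution: (2, 355).
General: p = 2 + 7t, q = 355 - 17t.
p ≥ 0 ⇒ t ≥ 0; q ≥ 0 ⇒ t ≤ 20. So t ∈ [0, 20]: 21 solutions.

21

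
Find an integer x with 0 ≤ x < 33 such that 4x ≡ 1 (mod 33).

gcd(33, 4) = 1.
By Bézout, 4×(-8) + 33×(1) = 1.
So 4×-8 ≡ 1 (mod 33), and -8 mod 33 = 25.

25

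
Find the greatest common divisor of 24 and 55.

gcd(55, 24):
  55 = 2*24 + 7
  24 = 3*7 + 3
  7 = 2*3 + 1
  3 = 3*1
so gcd(55, 24) = 1.

1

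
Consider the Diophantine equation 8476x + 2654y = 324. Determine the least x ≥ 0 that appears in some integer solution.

739

gcd(8476, 2654):
  8476 = 3*2654 + 514
  2654 = 5*514 + 84
  514 = 6*84 + 10
  84 = 8*10 + 4
  10 = 2*4 + 2
  4 = 2*2
so gcd(8476, 2654) = 2.
2 divides 324, so solutions exist.
Back-substitute for Bézout coefficients:
  2 = 10 - 2*4
  ... = 8476*(537) + 2654*(-1715)
Scale by 324/2 = 162: (x₀, y₀) = (86994, -277830).
General solution: x = 86994 + 1327t, y = -277830 - 4238t for integer t.
x ≥ 0: smallest is 86994 mod 1327 = 739 (at t = -65), with y = -2360.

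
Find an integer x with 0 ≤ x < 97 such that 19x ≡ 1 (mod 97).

46

gcd(97, 19) = 1.
By Bézout, 19×(46) + 97×(-9) = 1.
So 19×46 ≡ 1 (mod 97), and 46 mod 97 = 46.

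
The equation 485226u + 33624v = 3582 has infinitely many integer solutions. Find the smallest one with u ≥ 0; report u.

gcd(485226, 33624):
  485226 = 14*33624 + 14490
  33624 = 2*14490 + 4644
  14490 = 3*4644 + 558
  4644 = 8*558 + 180
  558 = 3*180 + 18
  180 = 10*18
so gcd(485226, 33624) = 18.
18 divides 3582, so solutions exist.
Back-substitute for Bézout coefficients:
  18 = 558 - 3*180
  ... = 485226*(181) + 33624*(-2612)
Scale by 3582/18 = 199: (u₀, v₀) = (36019, -519788).
General solution: u = 36019 + 1868t, v = -519788 - 26957t for integer t.
u ≥ 0: smallest is 36019 mod 1868 = 527 (at t = -19), with v = -7605.

527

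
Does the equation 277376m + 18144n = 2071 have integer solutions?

gcd(277376, 18144) = 32.
32 does not divide 2071 (remainder 23), so no integer solutions.

no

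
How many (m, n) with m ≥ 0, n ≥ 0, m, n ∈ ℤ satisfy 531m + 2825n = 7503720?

gcd(2825, 531):
  2825 = 5·531 + 170
  531 = 3·170 + 21
  170 = 8·21 + 2
  21 = 10·2 + 1
  2 = 2·1
so gcd(2825, 531) = 1.
Back-substitute for Bézout coefficients:
  1 = 21 - 10·2
  ... = 531·(1346) + 2825·(-253)
Scale by 7503720: one solution is (10100007120, -1898441160). Reduce m mod 2825: (2145, 2253).
General: m = 2145 + 2825t, n = 2253 - 531t.
m ≥ 0 ⇒ t ≥ 0; n ≥ 0 ⇒ t ≤ 4. So t ∈ [0, 4]: 5 solutions.

5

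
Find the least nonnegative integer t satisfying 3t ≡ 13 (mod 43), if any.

33

gcd(43, 3) = 1  (43 = 14·3 + 1, 3 = 3·1).
1 divides 13, so solutions exist.
Back-substituting, 3·(-14) + 43·(1) = 1.
So 3·(-14) ≡ 1 (mod 43); multiply by 13: t ≡ -182 (mod 43).
Smallest nonnegative: t = -182 mod 43 = 33.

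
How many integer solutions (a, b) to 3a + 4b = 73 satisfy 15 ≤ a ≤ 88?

19

gcd(4, 3) = 1  (4 = 1·3 + 1, 3 = 3·1).
Back-substituting, 3·(-1) + 4·(1) = 1.
Scale by 73: particular solution (-73, 73); reduce a mod 4: (3, 16).
General solution: a = 3 + 4t, b = 16 - 3t for integer t.
15 ≤ 3 + 4t ≤ 88 gives t ∈ [3, 21], which is 19 values.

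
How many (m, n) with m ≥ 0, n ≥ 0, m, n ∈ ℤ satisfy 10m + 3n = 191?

gcd(10, 3) = 1  (10 = 3*3 + 1, 3 = 3*1).
Back-substituting, 10*(1) + 3*(-3) = 1.
Scale by 191: one solution is (191, -573). Reduce m mod 3: (2, 57).
General: m = 2 + 3t, n = 57 - 10t.
m ≥ 0 ⇒ t ≥ 0; n ≥ 0 ⇒ t ≤ 5. So t ∈ [0, 5]: 6 solutions.

6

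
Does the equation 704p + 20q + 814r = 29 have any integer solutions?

no

gcd(704, 20) = 4  (704 = 35*20 + 4, 20 = 5*4).
gcd(4, 814) = 2.
2 does not divide 29 (remainder 1), so no integer solutions.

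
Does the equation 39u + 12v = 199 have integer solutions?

gcd(39, 12) = 3.
3 does not divide 199 (remainder 1), so no integer solutions.

no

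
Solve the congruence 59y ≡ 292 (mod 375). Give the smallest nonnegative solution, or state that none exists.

113

gcd(375, 59) = 1  (375 = 6·59 + 21, 59 = 2·21 + 17, 21 = 1·17 + 4, 17 = 4·4 + 1, 4 = 4·1).
1 divides 292, so solutions exist.
Back-substituting, 59·(89) + 375·(-14) = 1.
So 59·(89) ≡ 1 (mod 375); multiply by 292: y ≡ 25988 (mod 375).
Smallest nonnegative: y = 25988 mod 375 = 113.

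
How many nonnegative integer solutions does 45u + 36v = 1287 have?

7

gcd(45, 36):
  45 = 1·36 + 9
  36 = 4·9
so gcd(45, 36) = 9.
Back-substitute for Bézout coefficients:
  9 = 45 - 1·36
  ... = 45·(1) + 36·(-1)
Scale by 143: one solution is (143, -143). Reduce u mod 4: (3, 32).
General: u = 3 + 4t, v = 32 - 5t.
u ≥ 0 ⇒ t ≥ 0; v ≥ 0 ⇒ t ≤ 6. So t ∈ [0, 6]: 7 solutions.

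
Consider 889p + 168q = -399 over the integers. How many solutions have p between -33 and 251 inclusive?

gcd(889, 168):
  889 = 5·168 + 49
  168 = 3·49 + 21
  49 = 2·21 + 7
  21 = 3·7
so gcd(889, 168) = 7.
Back-substitute for Bézout coefficients:
  7 = 49 - 2·21
  ... = 889·(7) + 168·(-37)
Scale by -57: particular solution (-399, 2109); reduce p mod 24: (9, -50).
General solution: p = 9 + 24t, q = -50 - 127t for integer t.
-33 ≤ 9 + 24t ≤ 251 gives t ∈ [-1, 10], which is 12 values.

12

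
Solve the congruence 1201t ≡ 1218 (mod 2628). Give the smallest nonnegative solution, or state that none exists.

gcd(2628, 1201):
  2628 = 2×1201 + 226
  1201 = 5×226 + 71
  226 = 3×71 + 13
  71 = 5×13 + 6
  13 = 2×6 + 1
  6 = 6×1
so gcd(2628, 1201) = 1.
1 divides 1218, so solutions exist.
Back-substitute for Bézout coefficients:
  1 = 13 - 2×6
  ... = 1201×(-407) + 2628×(186)
So 1201×(-407) ≡ 1 (mod 2628); multiply by 1218: t ≡ -495726 (mod 2628).
Smallest nonnegative: t = -495726 mod 2628 = 966.

966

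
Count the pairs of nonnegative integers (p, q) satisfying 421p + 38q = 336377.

gcd(421, 38):
  421 = 11×38 + 3
  38 = 12×3 + 2
  3 = 1×2 + 1
  2 = 2×1
so gcd(421, 38) = 1.
Back-substitute for Bézout coefficients:
  1 = 3 - 1×2
  ... = 421×(13) + 38×(-144)
Scale by 336377: one solution is (4372901, -48438288). Reduce p mod 38: (13, 8708).
General: p = 13 + 38t, q = 8708 - 421t.
p ≥ 0 ⇒ t ≥ 0; q ≥ 0 ⇒ t ≤ 20. So t ∈ [0, 20]: 21 solutions.

21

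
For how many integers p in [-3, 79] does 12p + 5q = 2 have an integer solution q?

gcd(12, 5) = 1  (12 = 2×5 + 2, 5 = 2×2 + 1, 2 = 2×1).
Back-substituting, 12×(-2) + 5×(5) = 1.
Scale by 2: particular solution (-4, 10); reduce p mod 5: (1, -2).
General solution: p = 1 + 5t, q = -2 - 12t for integer t.
-3 ≤ 1 + 5t ≤ 79 gives t ∈ [0, 15], which is 16 values.

16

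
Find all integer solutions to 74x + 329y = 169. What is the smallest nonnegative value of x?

gcd(329, 74):
  329 = 4×74 + 33
  74 = 2×33 + 8
  33 = 4×8 + 1
  8 = 8×1
so gcd(329, 74) = 1.
1 divides 169, so solutions exist.
Back-substitute for Bézout coefficients:
  1 = 33 - 4×8
  ... = 74×(-40) + 329×(9)
Scale by 169/1 = 169: (x₀, y₀) = (-6760, 1521).
General solution: x = -6760 + 329t, y = 1521 - 74t for integer t.
x ≥ 0: smallest is -6760 mod 329 = 149 (at t = 21), with y = -33.

149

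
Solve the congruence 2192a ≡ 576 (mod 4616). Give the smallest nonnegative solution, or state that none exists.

gcd(4616, 2192) = 8  (4616 = 2*2192 + 232, 2192 = 9*232 + 104, 232 = 2*104 + 24, 104 = 4*24 + 8, 24 = 3*8).
8 divides 576, so solutions exist.
Back-substituting, 2192*(179) + 4616*(-85) = 8.
So 2192*(179) ≡ 8 (mod 4616); multiply by 72: a ≡ 12888 (mod 577).
Smallest nonnegative: a = 12888 mod 577 = 194.

194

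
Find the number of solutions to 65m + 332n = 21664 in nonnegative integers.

1

gcd(332, 65) = 1  (332 = 5*65 + 7, 65 = 9*7 + 2, 7 = 3*2 + 1, 2 = 2*1).
Back-substituting, 65*(-143) + 332*(28) = 1.
Scale by 21664: one solution is (-3097952, 606592). Reduce m mod 332: (272, 12).
General: m = 272 + 332t, n = 12 - 65t.
m ≥ 0 ⇒ t ≥ 0; n ≥ 0 ⇒ t ≤ 0. So t ∈ [0, 0]: 1 solution.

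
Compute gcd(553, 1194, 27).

1

gcd(1194, 553):
  1194 = 2·553 + 88
  553 = 6·88 + 25
  88 = 3·25 + 13
  25 = 1·13 + 12
  13 = 1·12 + 1
  12 = 12·1
so gcd(1194, 553) = 1.
gcd(1, 27) = 1.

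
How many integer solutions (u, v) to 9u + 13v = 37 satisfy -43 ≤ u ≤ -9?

gcd(13, 9) = 1.
By Bézout, 9·(3) + 13·(-2) = 1.
Particular solution: (7, -2).
General solution: u = 7 + 13t, v = -2 - 9t for integer t.
-43 ≤ 7 + 13t ≤ -9 gives t ∈ [-3, -2], which is 2 values.

2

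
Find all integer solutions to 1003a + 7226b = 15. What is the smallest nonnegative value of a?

gcd(7226, 1003) = 1.
1 divides 15, so solutions exist.
By Bézout, 1003*(-987) + 7226*(137) = 1.
Scale by 15/1 = 15: (a₀, b₀) = (-14805, 2055).
General solution: a = -14805 + 7226t, b = 2055 - 1003t for integer t.
a ≥ 0: smallest is -14805 mod 7226 = 6873 (at t = 3), with b = -954.

6873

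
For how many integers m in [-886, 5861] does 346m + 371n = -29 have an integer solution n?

gcd(371, 346) = 1.
By Bézout, 346*(89) + 371*(-83) = 1.
Particular solution: (16, -15).
General solution: m = 16 + 371t, n = -15 - 346t for integer t.
-886 ≤ 16 + 371t ≤ 5861 gives t ∈ [-2, 15], which is 18 values.

18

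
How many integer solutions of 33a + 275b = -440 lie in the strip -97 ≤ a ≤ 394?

gcd(275, 33) = 11  (275 = 8*33 + 11, 33 = 3*11).
Back-substituting, 33*(-8) + 275*(1) = 11.
Scale by -40: particular solution (320, -40); reduce a mod 25: (20, -4).
General solution: a = 20 + 25t, b = -4 - 3t for integer t.
-97 ≤ 20 + 25t ≤ 394 gives t ∈ [-4, 14], which is 19 values.

19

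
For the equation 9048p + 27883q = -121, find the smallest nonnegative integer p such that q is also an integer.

gcd(27883, 9048):
  27883 = 3·9048 + 739
  9048 = 12·739 + 180
  739 = 4·180 + 19
  180 = 9·19 + 9
  19 = 2·9 + 1
  9 = 9·1
so gcd(27883, 9048) = 1.
1 divides -121, so solutions exist.
Back-substitute for Bézout coefficients:
  1 = 19 - 2·9
  ... = 9048·(-2943) + 27883·(955)
Scale by -121/1 = -121: (p₀, q₀) = (356103, -115555).
General solution: p = 356103 + 27883t, q = -115555 - 9048t for integer t.
p ≥ 0: smallest is 356103 mod 27883 = 21507 (at t = -12), with q = -6979.

21507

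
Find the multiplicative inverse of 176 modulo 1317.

1100

gcd(1317, 176):
  1317 = 7×176 + 85
  176 = 2×85 + 6
  85 = 14×6 + 1
  6 = 6×1
so gcd(1317, 176) = 1.
Back-substitute for Bézout coefficients:
  1 = 85 - 14×6
  ... = 176×(-217) + 1317×(29)
So 176×-217 ≡ 1 (mod 1317), and -217 mod 1317 = 1100.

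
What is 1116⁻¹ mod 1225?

gcd(1225, 1116) = 1.
By Bézout, 1116*(236) + 1225*(-215) = 1.
So 1116*236 ≡ 1 (mod 1225), and 236 mod 1225 = 236.

236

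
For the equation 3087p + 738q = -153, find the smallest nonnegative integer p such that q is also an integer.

59

gcd(3087, 738):
  3087 = 4×738 + 135
  738 = 5×135 + 63
  135 = 2×63 + 9
  63 = 7×9
so gcd(3087, 738) = 9.
9 divides -153, so solutions exist.
Back-substitute for Bézout coefficients:
  9 = 135 - 2×63
  ... = 3087×(11) + 738×(-46)
Scale by -153/9 = -17: (p₀, q₀) = (-187, 782).
General solution: p = -187 + 82t, q = 782 - 343t for integer t.
p ≥ 0: smallest is -187 mod 82 = 59 (at t = 3), with q = -247.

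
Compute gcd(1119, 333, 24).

gcd(1119, 333) = 3  (1119 = 3·333 + 120, 333 = 2·120 + 93, 120 = 1·93 + 27, 93 = 3·27 + 12, 27 = 2·12 + 3, 12 = 4·3).
gcd(3, 24) = 3.

3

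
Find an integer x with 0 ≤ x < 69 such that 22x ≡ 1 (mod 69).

22

gcd(69, 22) = 1.
By Bézout, 22×(22) + 69×(-7) = 1.
So 22×22 ≡ 1 (mod 69), and 22 mod 69 = 22.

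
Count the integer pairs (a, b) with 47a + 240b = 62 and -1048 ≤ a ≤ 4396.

gcd(240, 47) = 1  (240 = 5*47 + 5, 47 = 9*5 + 2, 5 = 2*2 + 1, 2 = 2*1).
Back-substituting, 47*(-97) + 240*(19) = 1.
Scale by 62: particular solution (-6014, 1178); reduce a mod 240: (226, -44).
General solution: a = 226 + 240t, b = -44 - 47t for integer t.
-1048 ≤ 226 + 240t ≤ 4396 gives t ∈ [-5, 17], which is 23 values.

23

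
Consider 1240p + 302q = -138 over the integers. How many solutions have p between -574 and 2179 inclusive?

18

gcd(1240, 302) = 2  (1240 = 4·302 + 32, 302 = 9·32 + 14, 32 = 2·14 + 4, 14 = 3·4 + 2, 4 = 2·2).
Back-substituting, 1240·(-66) + 302·(271) = 2.
Scale by -69: particular solution (4554, -18699); reduce p mod 151: (24, -99).
General solution: p = 24 + 151t, q = -99 - 620t for integer t.
-574 ≤ 24 + 151t ≤ 2179 gives t ∈ [-3, 14], which is 18 values.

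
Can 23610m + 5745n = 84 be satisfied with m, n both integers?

no

gcd(23610, 5745) = 15.
15 does not divide 84 (remainder 9), so no integer solutions.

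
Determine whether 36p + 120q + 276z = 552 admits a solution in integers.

yes

gcd(120, 36):
  120 = 3×36 + 12
  36 = 3×12
so gcd(120, 36) = 12.
gcd(12, 276) = 12.
12 divides 552, so integer solutions exist.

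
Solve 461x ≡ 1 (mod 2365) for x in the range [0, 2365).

1616

gcd(2365, 461):
  2365 = 5×461 + 60
  461 = 7×60 + 41
  60 = 1×41 + 19
  41 = 2×19 + 3
  19 = 6×3 + 1
  3 = 3×1
so gcd(2365, 461) = 1.
Back-substitute for Bézout coefficients:
  1 = 19 - 6×3
  ... = 461×(-749) + 2365×(146)
So 461×-749 ≡ 1 (mod 2365), and -749 mod 2365 = 1616.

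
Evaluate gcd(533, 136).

1

gcd(533, 136):
  533 = 3·136 + 125
  136 = 1·125 + 11
  125 = 11·11 + 4
  11 = 2·4 + 3
  4 = 1·3 + 1
  3 = 3·1
so gcd(533, 136) = 1.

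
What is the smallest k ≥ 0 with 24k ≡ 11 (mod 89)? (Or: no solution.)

19

gcd(89, 24):
  89 = 3·24 + 17
  24 = 1·17 + 7
  17 = 2·7 + 3
  7 = 2·3 + 1
  3 = 3·1
so gcd(89, 24) = 1.
1 divides 11, so solutions exist.
Back-substitute for Bézout coefficients:
  1 = 7 - 2·3
  ... = 24·(26) + 89·(-7)
So 24·(26) ≡ 1 (mod 89); multiply by 11: k ≡ 286 (mod 89).
Smallest nonnegative: k = 286 mod 89 = 19.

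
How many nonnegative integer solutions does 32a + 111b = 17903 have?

gcd(111, 32) = 1.
By Bézout, 32*(-52) + 111*(15) = 1.
One solution: (1, 161).
General: a = 1 + 111t, b = 161 - 32t.
a ≥ 0 ⇒ t ≥ 0; b ≥ 0 ⇒ t ≤ 5. So t ∈ [0, 5]: 6 solutions.

6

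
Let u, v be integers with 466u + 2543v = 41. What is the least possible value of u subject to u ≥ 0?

gcd(2543, 466) = 1  (2543 = 5·466 + 213, 466 = 2·213 + 40, 213 = 5·40 + 13, 40 = 3·13 + 1, 13 = 13·1).
1 divides 41, so solutions exist.
Back-substituting, 466·(191) + 2543·(-35) = 1.
Scale by 41/1 = 41: (u₀, v₀) = (7831, -1435).
General solution: u = 7831 + 2543t, v = -1435 - 466t for integer t.
u ≥ 0: smallest is 7831 mod 2543 = 202 (at t = -3), with v = -37.

202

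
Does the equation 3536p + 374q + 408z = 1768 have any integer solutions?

yes

gcd(3536, 374) = 34  (3536 = 9·374 + 170, 374 = 2·170 + 34, 170 = 5·34).
gcd(34, 408) = 34.
34 divides 1768, so integer solutions exist.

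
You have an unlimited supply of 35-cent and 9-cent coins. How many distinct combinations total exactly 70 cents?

1

Need nonnegative integers with 35j + 9k = 70.
gcd(35, 9) = 1, and 35·(-1) + 9·(4) = 1.
So (j₀, k₀) = (-70, 280); general j = -70 + 9t, k = 280 - 35t.
j ≥ 0 ⇒ t ≥ 8; k ≥ 0 ⇒ t ≤ 8. That's 1 value of t.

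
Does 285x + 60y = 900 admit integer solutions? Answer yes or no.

gcd(285, 60) = 15  (285 = 4×60 + 45, 60 = 1×45 + 15, 45 = 3×15).
15 divides 900, so integer solutions exist.

yes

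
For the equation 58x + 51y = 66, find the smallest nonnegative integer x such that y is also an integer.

24

gcd(58, 51):
  58 = 1·51 + 7
  51 = 7·7 + 2
  7 = 3·2 + 1
  2 = 2·1
so gcd(58, 51) = 1.
1 divides 66, so solutions exist.
Back-substitute for Bézout coefficients:
  1 = 7 - 3·2
  ... = 58·(22) + 51·(-25)
Scale by 66/1 = 66: (x₀, y₀) = (1452, -1650).
General solution: x = 1452 + 51t, y = -1650 - 58t for integer t.
x ≥ 0: smallest is 1452 mod 51 = 24 (at t = -28), with y = -26.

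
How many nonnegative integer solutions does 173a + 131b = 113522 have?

5

gcd(173, 131) = 1  (173 = 1*131 + 42, 131 = 3*42 + 5, 42 = 8*5 + 2, 5 = 2*2 + 1, 2 = 2*1).
Back-substituting, 173*(-53) + 131*(70) = 1.
Scale by 113522: one solution is (-6016666, 7946540). Reduce a mod 131: (33, 823).
General: a = 33 + 131t, b = 823 - 173t.
a ≥ 0 ⇒ t ≥ 0; b ≥ 0 ⇒ t ≤ 4. So t ∈ [0, 4]: 5 solutions.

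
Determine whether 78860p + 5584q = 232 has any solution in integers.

yes

gcd(78860, 5584) = 4  (78860 = 14·5584 + 684, 5584 = 8·684 + 112, 684 = 6·112 + 12, 112 = 9·12 + 4, 12 = 3·4).
4 divides 232, so integer solutions exist.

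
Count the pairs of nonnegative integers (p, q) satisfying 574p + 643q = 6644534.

gcd(643, 574):
  643 = 1*574 + 69
  574 = 8*69 + 22
  69 = 3*22 + 3
  22 = 7*3 + 1
  3 = 3*1
so gcd(643, 574) = 1.
Back-substitute for Bézout coefficients:
  1 = 22 - 7*3
  ... = 574*(205) + 643*(-183)
Scale by 6644534: one solution is (1362129470, -1215949722). Reduce p mod 643: (199, 10156).
General: p = 199 + 643t, q = 10156 - 574t.
p ≥ 0 ⇒ t ≥ 0; q ≥ 0 ⇒ t ≤ 17. So t ∈ [0, 17]: 18 solutions.

18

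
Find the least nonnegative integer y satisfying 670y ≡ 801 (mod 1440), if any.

no solution

gcd(1440, 670):
  1440 = 2*670 + 100
  670 = 6*100 + 70
  100 = 1*70 + 30
  70 = 2*30 + 10
  30 = 3*10
so gcd(1440, 670) = 10.
10 does not divide 801, so the congruence has no solution.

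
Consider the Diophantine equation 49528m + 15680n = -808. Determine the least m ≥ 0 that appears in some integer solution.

69

gcd(49528, 15680) = 8  (49528 = 3·15680 + 2488, 15680 = 6·2488 + 752, 2488 = 3·752 + 232, 752 = 3·232 + 56, 232 = 4·56 + 8, 56 = 7·8).
8 divides -808, so solutions exist.
Back-substituting, 49528·(271) + 15680·(-856) = 8.
Scale by -808/8 = -101: (m₀, n₀) = (-27371, 86456).
General solution: m = -27371 + 1960t, n = 86456 - 6191t for integer t.
m ≥ 0: smallest is -27371 mod 1960 = 69 (at t = 14), with n = -218.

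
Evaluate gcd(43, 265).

1

gcd(265, 43) = 1  (265 = 6·43 + 7, 43 = 6·7 + 1, 7 = 7·1).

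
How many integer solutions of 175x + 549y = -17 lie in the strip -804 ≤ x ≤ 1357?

gcd(549, 175):
  549 = 3·175 + 24
  175 = 7·24 + 7
  24 = 3·7 + 3
  7 = 2·3 + 1
  3 = 3·1
so gcd(549, 175) = 1.
Back-substitute for Bézout coefficients:
  1 = 7 - 2·3
  ... = 175·(160) + 549·(-51)
Scale by -17: particular solution (-2720, 867); reduce x mod 549: (25, -8).
General solution: x = 25 + 549t, y = -8 - 175t for integer t.
-804 ≤ 25 + 549t ≤ 1357 gives t ∈ [-1, 2], which is 4 values.

4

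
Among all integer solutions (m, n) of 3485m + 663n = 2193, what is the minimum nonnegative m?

gcd(3485, 663) = 17  (3485 = 5*663 + 170, 663 = 3*170 + 153, 170 = 1*153 + 17, 153 = 9*17).
17 divides 2193, so solutions exist.
Back-substituting, 3485*(4) + 663*(-21) = 17.
Scale by 2193/17 = 129: (m₀, n₀) = (516, -2709).
General solution: m = 516 + 39t, n = -2709 - 205t for integer t.
m ≥ 0: smallest is 516 mod 39 = 9 (at t = -13), with n = -44.

9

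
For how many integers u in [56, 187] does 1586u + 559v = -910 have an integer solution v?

3

gcd(1586, 559) = 13.
By Bézout, 1586*(6) + 559*(-17) = 13.
Particular solution: (10, -30).
General solution: u = 10 + 43t, v = -30 - 122t for integer t.
56 ≤ 10 + 43t ≤ 187 gives t ∈ [2, 4], which is 3 values.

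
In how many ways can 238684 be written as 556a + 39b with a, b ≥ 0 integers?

11

gcd(556, 39):
  556 = 14·39 + 10
  39 = 3·10 + 9
  10 = 1·9 + 1
  9 = 9·1
so gcd(556, 39) = 1.
Back-substitute for Bézout coefficients:
  1 = 10 - 1·9
  ... = 556·(4) + 39·(-57)
Scale by 238684: one solution is (954736, -13604988). Reduce a mod 39: (16, 5892).
General: a = 16 + 39t, b = 5892 - 556t.
a ≥ 0 ⇒ t ≥ 0; b ≥ 0 ⇒ t ≤ 10. So t ∈ [0, 10]: 11 solutions.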